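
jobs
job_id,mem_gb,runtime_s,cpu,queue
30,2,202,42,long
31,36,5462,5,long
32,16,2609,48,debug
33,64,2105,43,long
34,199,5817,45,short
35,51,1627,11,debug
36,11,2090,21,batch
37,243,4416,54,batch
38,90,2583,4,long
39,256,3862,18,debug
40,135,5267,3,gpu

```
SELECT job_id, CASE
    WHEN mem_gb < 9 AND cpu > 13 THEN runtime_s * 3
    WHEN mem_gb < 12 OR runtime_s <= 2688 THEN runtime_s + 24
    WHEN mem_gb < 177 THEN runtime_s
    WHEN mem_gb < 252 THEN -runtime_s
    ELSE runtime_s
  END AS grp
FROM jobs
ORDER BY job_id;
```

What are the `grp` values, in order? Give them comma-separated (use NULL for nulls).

job_id=30: mem_gb < 9 AND cpu > 13 → 606
job_id=31: mem_gb < 177 → 5462
job_id=32: mem_gb < 12 OR runtime_s <= 2688 → 2633
job_id=33: mem_gb < 12 OR runtime_s <= 2688 → 2129
job_id=34: mem_gb < 252 → -5817
job_id=35: mem_gb < 12 OR runtime_s <= 2688 → 1651
job_id=36: mem_gb < 12 OR runtime_s <= 2688 → 2114
job_id=37: mem_gb < 252 → -4416
job_id=38: mem_gb < 12 OR runtime_s <= 2688 → 2607
job_id=39: ELSE → 3862
job_id=40: mem_gb < 177 → 5267

606, 5462, 2633, 2129, -5817, 1651, 2114, -4416, 2607, 3862, 5267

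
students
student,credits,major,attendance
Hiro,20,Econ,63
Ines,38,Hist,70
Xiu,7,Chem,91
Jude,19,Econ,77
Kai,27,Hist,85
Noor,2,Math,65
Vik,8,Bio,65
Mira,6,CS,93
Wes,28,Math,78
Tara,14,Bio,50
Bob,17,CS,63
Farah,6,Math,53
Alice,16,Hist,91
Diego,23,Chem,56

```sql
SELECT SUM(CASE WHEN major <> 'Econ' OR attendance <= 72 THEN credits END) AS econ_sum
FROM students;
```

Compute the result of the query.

student=Hiro: ✓ → 20
student=Ines: ✓ → 38
student=Xiu: ✓ → 7
student=Jude: ✗
student=Kai: ✓ → 27
student=Noor: ✓ → 2
student=Vik: ✓ → 8
student=Mira: ✓ → 6
student=Wes: ✓ → 28
student=Tara: ✓ → 14
student=Bob: ✓ → 17
student=Farah: ✓ → 6
student=Alice: ✓ → 16
student=Diego: ✓ → 23
econ_sum = 20 + 38 + 7 + 27 + 2 + 8 + 6 + 28 + 14 + 17 + 6 + 16 + 23 = 212

212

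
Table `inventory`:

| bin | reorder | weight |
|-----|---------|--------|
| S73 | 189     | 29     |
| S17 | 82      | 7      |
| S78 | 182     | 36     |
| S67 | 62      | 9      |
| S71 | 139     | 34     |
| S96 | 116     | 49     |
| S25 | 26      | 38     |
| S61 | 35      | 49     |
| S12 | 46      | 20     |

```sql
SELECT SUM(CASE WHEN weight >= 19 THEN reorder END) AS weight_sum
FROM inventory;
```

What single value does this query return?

733

bin=S73: ✓ → 189
bin=S17: ✗
bin=S78: ✓ → 182
bin=S67: ✗
bin=S71: ✓ → 139
bin=S96: ✓ → 116
bin=S25: ✓ → 26
bin=S61: ✓ → 35
bin=S12: ✓ → 46
weight_sum = 189 + 182 + 139 + 116 + 26 + 35 + 46 = 733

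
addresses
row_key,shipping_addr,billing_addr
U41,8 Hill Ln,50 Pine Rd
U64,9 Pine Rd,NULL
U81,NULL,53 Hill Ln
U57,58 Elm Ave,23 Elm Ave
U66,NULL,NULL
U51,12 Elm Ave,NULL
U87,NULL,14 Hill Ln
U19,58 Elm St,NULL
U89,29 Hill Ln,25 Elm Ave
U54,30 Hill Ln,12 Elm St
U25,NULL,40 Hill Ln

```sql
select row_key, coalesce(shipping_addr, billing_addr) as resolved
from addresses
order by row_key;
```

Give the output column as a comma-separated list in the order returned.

58 Elm St, 40 Hill Ln, 8 Hill Ln, 12 Elm Ave, 30 Hill Ln, 58 Elm Ave, 9 Pine Rd, NULL, 53 Hill Ln, 14 Hill Ln, 29 Hill Ln

row_key=U19: shipping_addr=58 Elm St → 58 Elm St
row_key=U25: shipping_addr=NULL, billing_addr=40 Hill Ln → 40 Hill Ln
row_key=U41: shipping_addr=8 Hill Ln → 8 Hill Ln
row_key=U51: shipping_addr=12 Elm Ave → 12 Elm Ave
row_key=U54: shipping_addr=30 Hill Ln → 30 Hill Ln
row_key=U57: shipping_addr=58 Elm Ave → 58 Elm Ave
row_key=U64: shipping_addr=9 Pine Rd → 9 Pine Rd
row_key=U66: shipping_addr=NULL, billing_addr=NULL (all NULL) → NULL
row_key=U81: shipping_addr=NULL, billing_addr=53 Hill Ln → 53 Hill Ln
row_key=U87: shipping_addr=NULL, billing_addr=14 Hill Ln → 14 Hill Ln
row_key=U89: shipping_addr=29 Hill Ln → 29 Hill Ln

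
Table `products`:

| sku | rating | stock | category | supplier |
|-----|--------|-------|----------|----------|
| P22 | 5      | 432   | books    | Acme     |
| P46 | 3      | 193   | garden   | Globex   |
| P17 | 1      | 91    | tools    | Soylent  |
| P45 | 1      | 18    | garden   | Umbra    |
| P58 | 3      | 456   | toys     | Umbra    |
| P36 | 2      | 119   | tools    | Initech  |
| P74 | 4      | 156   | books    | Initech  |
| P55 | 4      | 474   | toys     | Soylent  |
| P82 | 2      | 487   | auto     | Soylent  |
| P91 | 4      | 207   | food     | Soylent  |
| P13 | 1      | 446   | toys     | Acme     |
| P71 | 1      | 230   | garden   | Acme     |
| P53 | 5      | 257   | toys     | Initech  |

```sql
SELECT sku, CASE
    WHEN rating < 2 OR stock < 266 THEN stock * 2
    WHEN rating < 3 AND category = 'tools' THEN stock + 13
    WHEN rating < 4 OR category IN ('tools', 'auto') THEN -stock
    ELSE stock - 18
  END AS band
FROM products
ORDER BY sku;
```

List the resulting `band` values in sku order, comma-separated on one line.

892, 182, 414, 238, 36, 386, 514, 456, -456, 460, 312, -487, 414

sku=P13: rating < 2 OR stock < 266 → 892
sku=P17: rating < 2 OR stock < 266 → 182
sku=P22: ELSE → 414
sku=P36: rating < 2 OR stock < 266 → 238
sku=P45: rating < 2 OR stock < 266 → 36
sku=P46: rating < 2 OR stock < 266 → 386
sku=P53: rating < 2 OR stock < 266 → 514
sku=P55: ELSE → 456
sku=P58: rating < 4 OR category IN ('tools', 'auto') → -456
sku=P71: rating < 2 OR stock < 266 → 460
sku=P74: rating < 2 OR stock < 266 → 312
sku=P82: rating < 4 OR category IN ('tools', 'auto') → -487
sku=P91: rating < 2 OR stock < 266 → 414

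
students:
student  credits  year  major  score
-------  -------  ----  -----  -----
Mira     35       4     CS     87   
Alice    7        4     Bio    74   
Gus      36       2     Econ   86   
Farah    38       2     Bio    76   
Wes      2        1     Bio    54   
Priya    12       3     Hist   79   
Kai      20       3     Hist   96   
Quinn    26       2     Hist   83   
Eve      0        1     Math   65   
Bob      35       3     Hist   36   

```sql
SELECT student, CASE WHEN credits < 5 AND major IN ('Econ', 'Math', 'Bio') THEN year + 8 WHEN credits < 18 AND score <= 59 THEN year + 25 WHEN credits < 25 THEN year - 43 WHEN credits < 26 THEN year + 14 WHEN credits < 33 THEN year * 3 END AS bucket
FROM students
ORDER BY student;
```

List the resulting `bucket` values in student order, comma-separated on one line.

student=Alice: credits < 25 → -39
student=Bob: (no match → NULL) → NULL
student=Eve: credits < 5 AND major IN ('Econ', 'Math', 'Bio') → 9
student=Farah: (no match → NULL) → NULL
student=Gus: (no match → NULL) → NULL
student=Kai: credits < 25 → -40
student=Mira: (no match → NULL) → NULL
student=Priya: credits < 25 → -40
student=Quinn: credits < 33 → 6
student=Wes: credits < 5 AND major IN ('Econ', 'Math', 'Bio') → 9

-39, NULL, 9, NULL, NULL, -40, NULL, -40, 6, 9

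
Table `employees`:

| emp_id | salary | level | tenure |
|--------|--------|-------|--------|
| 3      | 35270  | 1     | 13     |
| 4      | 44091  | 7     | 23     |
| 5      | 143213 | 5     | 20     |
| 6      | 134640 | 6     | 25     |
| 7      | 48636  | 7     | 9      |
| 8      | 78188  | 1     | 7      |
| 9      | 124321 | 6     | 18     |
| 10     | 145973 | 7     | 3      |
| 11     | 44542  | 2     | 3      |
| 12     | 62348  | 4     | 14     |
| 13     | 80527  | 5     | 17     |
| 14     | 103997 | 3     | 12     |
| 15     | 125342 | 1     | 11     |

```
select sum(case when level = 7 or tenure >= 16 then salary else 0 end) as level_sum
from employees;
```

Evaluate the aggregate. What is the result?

721401

emp_id=3: ✗
emp_id=4: ✓ → 44091
emp_id=5: ✓ → 143213
emp_id=6: ✓ → 134640
emp_id=7: ✓ → 48636
emp_id=8: ✗
emp_id=9: ✓ → 124321
emp_id=10: ✓ → 145973
emp_id=11: ✗
emp_id=12: ✗
emp_id=13: ✓ → 80527
emp_id=14: ✗
emp_id=15: ✗
level_sum = 44091 + 143213 + 134640 + 48636 + 124321 + 145973 + 80527 = 721401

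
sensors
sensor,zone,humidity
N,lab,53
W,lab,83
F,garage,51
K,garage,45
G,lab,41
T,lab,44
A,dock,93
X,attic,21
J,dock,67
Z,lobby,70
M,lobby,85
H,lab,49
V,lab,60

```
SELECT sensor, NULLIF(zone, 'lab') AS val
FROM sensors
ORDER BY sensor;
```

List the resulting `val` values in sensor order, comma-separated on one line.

dock, garage, NULL, NULL, dock, garage, lobby, NULL, NULL, NULL, NULL, attic, lobby

sensor=A: zone=dock vs lab: differ → dock
sensor=F: zone=garage vs lab: differ → garage
sensor=G: zone=lab vs lab: equal → NULL
sensor=H: zone=lab vs lab: equal → NULL
sensor=J: zone=dock vs lab: differ → dock
sensor=K: zone=garage vs lab: differ → garage
sensor=M: zone=lobby vs lab: differ → lobby
sensor=N: zone=lab vs lab: equal → NULL
sensor=T: zone=lab vs lab: equal → NULL
sensor=V: zone=lab vs lab: equal → NULL
sensor=W: zone=lab vs lab: equal → NULL
sensor=X: zone=attic vs lab: differ → attic
sensor=Z: zone=lobby vs lab: differ → lobby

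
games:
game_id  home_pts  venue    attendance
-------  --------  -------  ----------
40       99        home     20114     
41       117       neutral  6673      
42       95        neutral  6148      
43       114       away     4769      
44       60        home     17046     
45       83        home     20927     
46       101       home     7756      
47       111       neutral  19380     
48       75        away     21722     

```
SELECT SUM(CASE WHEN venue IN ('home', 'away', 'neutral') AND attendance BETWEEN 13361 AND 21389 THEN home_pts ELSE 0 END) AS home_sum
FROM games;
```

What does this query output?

353

game_id=40: ✓ → 99
game_id=41: ✗
game_id=42: ✗
game_id=43: ✗
game_id=44: ✓ → 60
game_id=45: ✓ → 83
game_id=46: ✗
game_id=47: ✓ → 111
game_id=48: ✗
home_sum = 99 + 60 + 83 + 111 = 353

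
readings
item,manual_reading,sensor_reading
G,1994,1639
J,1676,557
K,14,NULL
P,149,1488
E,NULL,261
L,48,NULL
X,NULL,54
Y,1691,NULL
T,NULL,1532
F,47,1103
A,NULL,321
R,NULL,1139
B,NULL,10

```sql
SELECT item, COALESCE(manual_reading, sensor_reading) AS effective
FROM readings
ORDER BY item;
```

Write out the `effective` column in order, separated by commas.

item=A: manual_reading=NULL, sensor_reading=321 → 321
item=B: manual_reading=NULL, sensor_reading=10 → 10
item=E: manual_reading=NULL, sensor_reading=261 → 261
item=F: manual_reading=47 → 47
item=G: manual_reading=1994 → 1994
item=J: manual_reading=1676 → 1676
item=K: manual_reading=14 → 14
item=L: manual_reading=48 → 48
item=P: manual_reading=149 → 149
item=R: manual_reading=NULL, sensor_reading=1139 → 1139
item=T: manual_reading=NULL, sensor_reading=1532 → 1532
item=X: manual_reading=NULL, sensor_reading=54 → 54
item=Y: manual_reading=1691 → 1691

321, 10, 261, 47, 1994, 1676, 14, 48, 149, 1139, 1532, 54, 1691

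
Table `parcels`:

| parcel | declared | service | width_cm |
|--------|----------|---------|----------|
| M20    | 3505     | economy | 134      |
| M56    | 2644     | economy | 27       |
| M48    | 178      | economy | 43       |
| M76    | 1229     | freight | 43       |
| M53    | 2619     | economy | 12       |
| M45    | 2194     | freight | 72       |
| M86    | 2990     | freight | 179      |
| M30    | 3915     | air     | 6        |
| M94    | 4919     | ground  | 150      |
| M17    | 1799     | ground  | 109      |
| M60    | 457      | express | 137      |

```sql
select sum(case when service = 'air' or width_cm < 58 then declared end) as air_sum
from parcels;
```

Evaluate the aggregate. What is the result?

parcel=M20: ✗
parcel=M56: ✓ → 2644
parcel=M48: ✓ → 178
parcel=M76: ✓ → 1229
parcel=M53: ✓ → 2619
parcel=M45: ✗
parcel=M86: ✗
parcel=M30: ✓ → 3915
parcel=M94: ✗
parcel=M17: ✗
parcel=M60: ✗
air_sum = 2644 + 178 + 1229 + 2619 + 3915 = 10585

10585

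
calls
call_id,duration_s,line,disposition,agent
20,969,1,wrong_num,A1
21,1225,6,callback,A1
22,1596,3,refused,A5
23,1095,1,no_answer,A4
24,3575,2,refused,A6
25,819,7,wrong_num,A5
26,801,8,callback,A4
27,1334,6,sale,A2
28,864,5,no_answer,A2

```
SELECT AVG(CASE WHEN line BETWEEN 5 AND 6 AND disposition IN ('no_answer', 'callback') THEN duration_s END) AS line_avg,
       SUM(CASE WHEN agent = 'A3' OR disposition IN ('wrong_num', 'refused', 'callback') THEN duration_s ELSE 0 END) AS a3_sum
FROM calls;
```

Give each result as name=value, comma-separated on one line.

[line_avg: line BETWEEN 5 AND 6 AND disposition IN ('no_answer', 'callback')]
call_id=20: ✗
call_id=21: ✓ → 1225
call_id=22: ✗
call_id=23: ✗
call_id=24: ✗
call_id=25: ✗
call_id=26: ✗
call_id=27: ✗
call_id=28: ✓ → 864
line_avg = (1225 + 864) / 2 = 1044.5
—
[a3_sum: agent = 'A3' OR disposition IN ('wrong_num', 'refused', 'callback')]
call_id=20: ✓ → 969
call_id=21: ✓ → 1225
call_id=22: ✓ → 1596
call_id=23: ✗
call_id=24: ✓ → 3575
call_id=25: ✓ → 819
call_id=26: ✓ → 801
call_id=27: ✗
call_id=28: ✗
a3_sum = 969 + 1225 + 1596 + 3575 + 819 + 801 = 8985

line_avg=1044.5, a3_sum=8985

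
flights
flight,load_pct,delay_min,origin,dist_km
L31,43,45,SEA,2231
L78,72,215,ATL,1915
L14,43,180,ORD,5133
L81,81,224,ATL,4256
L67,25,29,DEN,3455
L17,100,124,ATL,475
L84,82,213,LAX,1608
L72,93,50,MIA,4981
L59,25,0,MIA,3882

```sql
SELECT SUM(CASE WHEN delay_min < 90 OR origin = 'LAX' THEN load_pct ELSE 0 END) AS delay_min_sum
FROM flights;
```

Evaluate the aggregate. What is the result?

268

flight=L31: ✓ → 43
flight=L78: ✗
flight=L14: ✗
flight=L81: ✗
flight=L67: ✓ → 25
flight=L17: ✗
flight=L84: ✓ → 82
flight=L72: ✓ → 93
flight=L59: ✓ → 25
delay_min_sum = 43 + 25 + 82 + 93 + 25 = 268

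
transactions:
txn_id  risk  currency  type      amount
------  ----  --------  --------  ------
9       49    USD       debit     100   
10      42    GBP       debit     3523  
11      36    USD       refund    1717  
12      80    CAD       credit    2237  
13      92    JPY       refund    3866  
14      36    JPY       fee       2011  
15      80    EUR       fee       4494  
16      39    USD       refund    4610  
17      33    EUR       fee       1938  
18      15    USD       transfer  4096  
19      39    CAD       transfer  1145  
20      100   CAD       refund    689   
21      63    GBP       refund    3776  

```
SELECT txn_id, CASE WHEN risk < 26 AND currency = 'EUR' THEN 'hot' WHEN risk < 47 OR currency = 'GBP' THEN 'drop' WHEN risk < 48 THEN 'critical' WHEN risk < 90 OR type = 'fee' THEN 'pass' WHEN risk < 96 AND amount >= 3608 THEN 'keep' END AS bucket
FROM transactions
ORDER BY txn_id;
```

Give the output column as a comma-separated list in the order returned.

txn_id=9: risk < 90 OR type = 'fee' → pass
txn_id=10: risk < 47 OR currency = 'GBP' → drop
txn_id=11: risk < 47 OR currency = 'GBP' → drop
txn_id=12: risk < 90 OR type = 'fee' → pass
txn_id=13: risk < 96 AND amount >= 3608 → keep
txn_id=14: risk < 47 OR currency = 'GBP' → drop
txn_id=15: risk < 90 OR type = 'fee' → pass
txn_id=16: risk < 47 OR currency = 'GBP' → drop
txn_id=17: risk < 47 OR currency = 'GBP' → drop
txn_id=18: risk < 47 OR currency = 'GBP' → drop
txn_id=19: risk < 47 OR currency = 'GBP' → drop
txn_id=20: (no match → NULL) → NULL
txn_id=21: risk < 47 OR currency = 'GBP' → drop

pass, drop, drop, pass, keep, drop, pass, drop, drop, drop, drop, NULL, drop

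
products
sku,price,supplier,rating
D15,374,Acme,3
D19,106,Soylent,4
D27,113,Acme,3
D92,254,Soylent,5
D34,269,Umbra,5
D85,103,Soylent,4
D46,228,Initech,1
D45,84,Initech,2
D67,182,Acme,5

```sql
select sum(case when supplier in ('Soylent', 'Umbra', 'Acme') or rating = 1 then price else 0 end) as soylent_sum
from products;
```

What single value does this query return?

1629

sku=D15: ✓ → 374
sku=D19: ✓ → 106
sku=D27: ✓ → 113
sku=D92: ✓ → 254
sku=D34: ✓ → 269
sku=D85: ✓ → 103
sku=D46: ✓ → 228
sku=D45: ✗
sku=D67: ✓ → 182
soylent_sum = 374 + 106 + 113 + 254 + 269 + 103 + 228 + 182 = 1629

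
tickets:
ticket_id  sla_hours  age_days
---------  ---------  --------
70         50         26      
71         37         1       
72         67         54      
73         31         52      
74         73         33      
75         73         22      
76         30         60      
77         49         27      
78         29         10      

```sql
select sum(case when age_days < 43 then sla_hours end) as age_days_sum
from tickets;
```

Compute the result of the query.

ticket_id=70: ✓ → 50
ticket_id=71: ✓ → 37
ticket_id=72: ✗
ticket_id=73: ✗
ticket_id=74: ✓ → 73
ticket_id=75: ✓ → 73
ticket_id=76: ✗
ticket_id=77: ✓ → 49
ticket_id=78: ✓ → 29
age_days_sum = 50 + 37 + 73 + 73 + 49 + 29 = 311

311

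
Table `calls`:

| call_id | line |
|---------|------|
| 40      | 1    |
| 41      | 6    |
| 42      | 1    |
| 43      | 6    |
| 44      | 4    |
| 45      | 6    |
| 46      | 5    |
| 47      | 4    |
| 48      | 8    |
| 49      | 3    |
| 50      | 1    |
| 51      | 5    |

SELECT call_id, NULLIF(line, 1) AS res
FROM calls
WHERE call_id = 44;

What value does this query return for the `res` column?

4

call_id = 44: line=4.
line=4 vs 1: differ → 4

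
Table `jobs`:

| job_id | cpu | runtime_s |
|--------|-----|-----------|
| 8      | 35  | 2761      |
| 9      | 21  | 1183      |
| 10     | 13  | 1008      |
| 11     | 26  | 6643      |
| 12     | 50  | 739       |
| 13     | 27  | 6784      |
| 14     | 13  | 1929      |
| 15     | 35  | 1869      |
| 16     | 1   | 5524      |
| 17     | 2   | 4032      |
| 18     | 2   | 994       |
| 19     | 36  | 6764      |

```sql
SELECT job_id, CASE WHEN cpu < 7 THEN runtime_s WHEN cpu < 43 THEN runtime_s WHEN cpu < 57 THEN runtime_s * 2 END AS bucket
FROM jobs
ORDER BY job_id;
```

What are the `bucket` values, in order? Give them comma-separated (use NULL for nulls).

job_id=8: cpu < 43 → 2761
job_id=9: cpu < 43 → 1183
job_id=10: cpu < 43 → 1008
job_id=11: cpu < 43 → 6643
job_id=12: cpu < 57 → 1478
job_id=13: cpu < 43 → 6784
job_id=14: cpu < 43 → 1929
job_id=15: cpu < 43 → 1869
job_id=16: cpu < 7 → 5524
job_id=17: cpu < 7 → 4032
job_id=18: cpu < 7 → 994
job_id=19: cpu < 43 → 6764

2761, 1183, 1008, 6643, 1478, 6784, 1929, 1869, 5524, 4032, 994, 6764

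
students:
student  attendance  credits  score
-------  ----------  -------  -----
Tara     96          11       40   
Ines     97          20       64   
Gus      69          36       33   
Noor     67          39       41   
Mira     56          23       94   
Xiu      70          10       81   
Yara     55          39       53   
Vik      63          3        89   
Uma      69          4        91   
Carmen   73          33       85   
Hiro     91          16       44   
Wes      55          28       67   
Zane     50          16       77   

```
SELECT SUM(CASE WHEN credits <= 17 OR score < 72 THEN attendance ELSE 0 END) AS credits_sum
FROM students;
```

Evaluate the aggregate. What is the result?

student=Tara: ✓ → 96
student=Ines: ✓ → 97
student=Gus: ✓ → 69
student=Noor: ✓ → 67
student=Mira: ✗
student=Xiu: ✓ → 70
student=Yara: ✓ → 55
student=Vik: ✓ → 63
student=Uma: ✓ → 69
student=Carmen: ✗
student=Hiro: ✓ → 91
student=Wes: ✓ → 55
student=Zane: ✓ → 50
credits_sum = 96 + 97 + 69 + 67 + 70 + 55 + 63 + 69 + 91 + 55 + 50 = 782

782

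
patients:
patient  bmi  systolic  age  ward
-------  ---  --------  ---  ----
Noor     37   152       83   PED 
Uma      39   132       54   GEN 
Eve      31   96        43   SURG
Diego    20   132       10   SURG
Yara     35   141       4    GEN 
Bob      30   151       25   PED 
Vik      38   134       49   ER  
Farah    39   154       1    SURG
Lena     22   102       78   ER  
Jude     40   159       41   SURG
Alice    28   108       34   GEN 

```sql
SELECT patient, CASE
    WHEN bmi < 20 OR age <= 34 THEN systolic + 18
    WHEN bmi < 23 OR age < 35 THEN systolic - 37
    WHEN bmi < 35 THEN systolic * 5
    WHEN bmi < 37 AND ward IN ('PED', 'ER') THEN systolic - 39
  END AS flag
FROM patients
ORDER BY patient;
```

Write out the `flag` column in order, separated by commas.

126, 169, 150, 480, 172, NULL, 65, NULL, NULL, NULL, 159

patient=Alice: bmi < 20 OR age <= 34 → 126
patient=Bob: bmi < 20 OR age <= 34 → 169
patient=Diego: bmi < 20 OR age <= 34 → 150
patient=Eve: bmi < 35 → 480
patient=Farah: bmi < 20 OR age <= 34 → 172
patient=Jude: (no match → NULL) → NULL
patient=Lena: bmi < 23 OR age < 35 → 65
patient=Noor: (no match → NULL) → NULL
patient=Uma: (no match → NULL) → NULL
patient=Vik: (no match → NULL) → NULL
patient=Yara: bmi < 20 OR age <= 34 → 159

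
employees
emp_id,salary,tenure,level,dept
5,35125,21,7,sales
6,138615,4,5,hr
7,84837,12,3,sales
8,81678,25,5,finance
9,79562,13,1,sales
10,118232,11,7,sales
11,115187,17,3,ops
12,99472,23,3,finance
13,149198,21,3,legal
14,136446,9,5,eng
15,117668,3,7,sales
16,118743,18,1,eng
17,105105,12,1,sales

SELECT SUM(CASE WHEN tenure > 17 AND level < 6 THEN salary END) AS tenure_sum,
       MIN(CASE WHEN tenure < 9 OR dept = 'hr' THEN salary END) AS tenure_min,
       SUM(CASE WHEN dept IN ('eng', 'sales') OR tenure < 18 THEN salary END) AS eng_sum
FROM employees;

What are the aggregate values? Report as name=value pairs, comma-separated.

[tenure_sum: tenure > 17 AND level < 6]
emp_id=5: ✗
emp_id=6: ✗
emp_id=7: ✗
emp_id=8: ✓ → 81678
emp_id=9: ✗
emp_id=10: ✗
emp_id=11: ✗
emp_id=12: ✓ → 99472
emp_id=13: ✓ → 149198
emp_id=14: ✗
emp_id=15: ✗
emp_id=16: ✓ → 118743
emp_id=17: ✗
tenure_sum = 81678 + 99472 + 149198 + 118743 = 449091
—
[tenure_min: tenure < 9 OR dept = 'hr']
emp_id=5: ✗
emp_id=6: ✓ → 138615
emp_id=7: ✗
emp_id=8: ✗
emp_id=9: ✗
emp_id=10: ✗
emp_id=11: ✗
emp_id=12: ✗
emp_id=13: ✗
emp_id=14: ✗
emp_id=15: ✓ → 117668
emp_id=16: ✗
emp_id=17: ✗
tenure_min = MIN(138615, 117668) = 117668
—
[eng_sum: dept IN ('eng', 'sales') OR tenure < 18]
emp_id=5: ✓ → 35125
emp_id=6: ✓ → 138615
emp_id=7: ✓ → 84837
emp_id=8: ✗
emp_id=9: ✓ → 79562
emp_id=10: ✓ → 118232
emp_id=11: ✓ → 115187
emp_id=12: ✗
emp_id=13: ✗
emp_id=14: ✓ → 136446
emp_id=15: ✓ → 117668
emp_id=16: ✓ → 118743
emp_id=17: ✓ → 105105
eng_sum = 35125 + 138615 + 84837 + 79562 + 118232 + 115187 + 136446 + 117668 + 118743 + 105105 = 1049520

tenure_sum=449091, tenure_min=117668, eng_sum=1049520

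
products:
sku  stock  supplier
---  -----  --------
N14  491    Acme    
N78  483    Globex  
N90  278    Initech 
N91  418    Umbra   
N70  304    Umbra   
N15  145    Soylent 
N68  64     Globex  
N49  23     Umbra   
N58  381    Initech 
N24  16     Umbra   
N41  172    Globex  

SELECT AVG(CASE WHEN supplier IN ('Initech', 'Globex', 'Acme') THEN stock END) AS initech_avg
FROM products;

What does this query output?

311.5

sku=N14: ✓ → 491
sku=N78: ✓ → 483
sku=N90: ✓ → 278
sku=N91: ✗
sku=N70: ✗
sku=N15: ✗
sku=N68: ✓ → 64
sku=N49: ✗
sku=N58: ✓ → 381
sku=N24: ✗
sku=N41: ✓ → 172
initech_avg = (491 + 483 + 278 + 64 + 381 + 172) / 6 = 311.5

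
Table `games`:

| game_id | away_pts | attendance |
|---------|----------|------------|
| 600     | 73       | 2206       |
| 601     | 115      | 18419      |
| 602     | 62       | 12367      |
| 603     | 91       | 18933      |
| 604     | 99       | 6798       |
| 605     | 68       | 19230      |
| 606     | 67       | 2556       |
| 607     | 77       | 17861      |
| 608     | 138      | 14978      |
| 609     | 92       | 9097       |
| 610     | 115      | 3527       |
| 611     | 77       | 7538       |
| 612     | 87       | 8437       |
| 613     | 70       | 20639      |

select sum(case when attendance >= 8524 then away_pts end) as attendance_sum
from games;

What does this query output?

game_id=600: ✗
game_id=601: ✓ → 115
game_id=602: ✓ → 62
game_id=603: ✓ → 91
game_id=604: ✗
game_id=605: ✓ → 68
game_id=606: ✗
game_id=607: ✓ → 77
game_id=608: ✓ → 138
game_id=609: ✓ → 92
game_id=610: ✗
game_id=611: ✗
game_id=612: ✗
game_id=613: ✓ → 70
attendance_sum = 115 + 62 + 91 + 68 + 77 + 138 + 92 + 70 = 713

713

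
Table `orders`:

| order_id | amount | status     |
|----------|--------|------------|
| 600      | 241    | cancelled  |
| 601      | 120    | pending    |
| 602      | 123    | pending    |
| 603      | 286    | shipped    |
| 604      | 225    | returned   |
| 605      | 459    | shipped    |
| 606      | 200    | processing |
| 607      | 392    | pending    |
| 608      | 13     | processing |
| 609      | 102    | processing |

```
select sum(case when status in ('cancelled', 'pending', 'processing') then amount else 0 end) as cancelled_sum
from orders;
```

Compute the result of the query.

1191

order_id=600: ✓ → 241
order_id=601: ✓ → 120
order_id=602: ✓ → 123
order_id=603: ✗
order_id=604: ✗
order_id=605: ✗
order_id=606: ✓ → 200
order_id=607: ✓ → 392
order_id=608: ✓ → 13
order_id=609: ✓ → 102
cancelled_sum = 241 + 120 + 123 + 200 + 392 + 13 + 102 = 1191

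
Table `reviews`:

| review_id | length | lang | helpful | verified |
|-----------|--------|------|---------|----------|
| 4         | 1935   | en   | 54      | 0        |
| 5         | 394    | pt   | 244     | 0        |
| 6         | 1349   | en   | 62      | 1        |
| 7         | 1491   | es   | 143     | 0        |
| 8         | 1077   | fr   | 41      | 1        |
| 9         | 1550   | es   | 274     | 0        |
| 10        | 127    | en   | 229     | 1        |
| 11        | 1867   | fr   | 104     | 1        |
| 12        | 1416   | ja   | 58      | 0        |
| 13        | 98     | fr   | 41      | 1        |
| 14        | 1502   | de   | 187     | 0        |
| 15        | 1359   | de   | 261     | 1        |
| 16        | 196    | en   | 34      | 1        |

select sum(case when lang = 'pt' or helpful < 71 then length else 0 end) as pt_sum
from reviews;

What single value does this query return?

6465

review_id=4: ✓ → 1935
review_id=5: ✓ → 394
review_id=6: ✓ → 1349
review_id=7: ✗
review_id=8: ✓ → 1077
review_id=9: ✗
review_id=10: ✗
review_id=11: ✗
review_id=12: ✓ → 1416
review_id=13: ✓ → 98
review_id=14: ✗
review_id=15: ✗
review_id=16: ✓ → 196
pt_sum = 1935 + 394 + 1349 + 1077 + 1416 + 98 + 196 = 6465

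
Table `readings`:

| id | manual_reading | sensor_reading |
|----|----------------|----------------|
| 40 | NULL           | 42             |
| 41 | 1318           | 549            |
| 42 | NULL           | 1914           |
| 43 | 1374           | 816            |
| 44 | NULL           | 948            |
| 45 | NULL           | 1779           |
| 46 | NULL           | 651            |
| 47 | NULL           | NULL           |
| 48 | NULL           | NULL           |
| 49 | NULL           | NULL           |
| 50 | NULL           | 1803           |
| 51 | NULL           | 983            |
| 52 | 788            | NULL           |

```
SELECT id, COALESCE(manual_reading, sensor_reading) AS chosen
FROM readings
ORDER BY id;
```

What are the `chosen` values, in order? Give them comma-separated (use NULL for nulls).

id=40: manual_reading=NULL, sensor_reading=42 → 42
id=41: manual_reading=1318 → 1318
id=42: manual_reading=NULL, sensor_reading=1914 → 1914
id=43: manual_reading=1374 → 1374
id=44: manual_reading=NULL, sensor_reading=948 → 948
id=45: manual_reading=NULL, sensor_reading=1779 → 1779
id=46: manual_reading=NULL, sensor_reading=651 → 651
id=47: manual_reading=NULL, sensor_reading=NULL (all NULL) → NULL
id=48: manual_reading=NULL, sensor_reading=NULL (all NULL) → NULL
id=49: manual_reading=NULL, sensor_reading=NULL (all NULL) → NULL
id=50: manual_reading=NULL, sensor_reading=1803 → 1803
id=51: manual_reading=NULL, sensor_reading=983 → 983
id=52: manual_reading=788 → 788

42, 1318, 1914, 1374, 948, 1779, 651, NULL, NULL, NULL, 1803, 983, 788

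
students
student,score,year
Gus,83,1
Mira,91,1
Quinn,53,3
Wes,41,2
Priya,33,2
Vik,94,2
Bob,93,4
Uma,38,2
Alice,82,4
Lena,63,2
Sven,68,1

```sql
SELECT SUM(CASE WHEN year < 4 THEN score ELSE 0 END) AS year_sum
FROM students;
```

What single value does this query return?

student=Gus: ✓ → 83
student=Mira: ✓ → 91
student=Quinn: ✓ → 53
student=Wes: ✓ → 41
student=Priya: ✓ → 33
student=Vik: ✓ → 94
student=Bob: ✗
student=Uma: ✓ → 38
student=Alice: ✗
student=Lena: ✓ → 63
student=Sven: ✓ → 68
year_sum = 83 + 91 + 53 + 41 + 33 + 94 + 38 + 63 + 68 = 564

564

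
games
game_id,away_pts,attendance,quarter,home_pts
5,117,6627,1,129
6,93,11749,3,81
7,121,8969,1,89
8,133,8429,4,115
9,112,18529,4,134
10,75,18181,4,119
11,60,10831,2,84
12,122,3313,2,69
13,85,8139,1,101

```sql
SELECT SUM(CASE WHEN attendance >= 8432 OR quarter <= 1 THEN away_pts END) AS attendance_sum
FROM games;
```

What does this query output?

game_id=5: ✓ → 117
game_id=6: ✓ → 93
game_id=7: ✓ → 121
game_id=8: ✗
game_id=9: ✓ → 112
game_id=10: ✓ → 75
game_id=11: ✓ → 60
game_id=12: ✗
game_id=13: ✓ → 85
attendance_sum = 117 + 93 + 121 + 112 + 75 + 60 + 85 = 663

663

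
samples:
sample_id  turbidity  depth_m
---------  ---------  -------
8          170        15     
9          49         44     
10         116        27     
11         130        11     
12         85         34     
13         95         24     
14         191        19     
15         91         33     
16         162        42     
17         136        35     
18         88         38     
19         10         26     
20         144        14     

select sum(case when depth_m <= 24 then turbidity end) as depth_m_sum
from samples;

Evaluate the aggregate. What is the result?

730

sample_id=8: ✓ → 170
sample_id=9: ✗
sample_id=10: ✗
sample_id=11: ✓ → 130
sample_id=12: ✗
sample_id=13: ✓ → 95
sample_id=14: ✓ → 191
sample_id=15: ✗
sample_id=16: ✗
sample_id=17: ✗
sample_id=18: ✗
sample_id=19: ✗
sample_id=20: ✓ → 144
depth_m_sum = 170 + 130 + 95 + 191 + 144 = 730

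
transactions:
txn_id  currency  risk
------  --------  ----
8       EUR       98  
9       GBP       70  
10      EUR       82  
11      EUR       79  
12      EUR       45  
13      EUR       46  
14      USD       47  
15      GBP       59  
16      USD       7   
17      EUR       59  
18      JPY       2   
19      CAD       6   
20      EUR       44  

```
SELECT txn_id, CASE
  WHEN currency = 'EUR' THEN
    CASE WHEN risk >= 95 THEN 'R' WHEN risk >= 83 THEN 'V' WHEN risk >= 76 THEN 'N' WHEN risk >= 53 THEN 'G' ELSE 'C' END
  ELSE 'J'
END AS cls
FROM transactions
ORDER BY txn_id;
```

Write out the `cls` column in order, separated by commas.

R, J, N, N, C, C, J, J, J, G, J, J, C

txn_id=8: currency='EUR' → inner[risk >= 95] → R
txn_id=9: currency='GBP' → outer ELSE → J
txn_id=10: currency='EUR' → inner[risk >= 76] → N
txn_id=11: currency='EUR' → inner[risk >= 76] → N
txn_id=12: currency='EUR' → inner[ELSE] → C
txn_id=13: currency='EUR' → inner[ELSE] → C
txn_id=14: currency='USD' → outer ELSE → J
txn_id=15: currency='GBP' → outer ELSE → J
txn_id=16: currency='USD' → outer ELSE → J
txn_id=17: currency='EUR' → inner[risk >= 53] → G
txn_id=18: currency='JPY' → outer ELSE → J
txn_id=19: currency='CAD' → outer ELSE → J
txn_id=20: currency='EUR' → inner[ELSE] → C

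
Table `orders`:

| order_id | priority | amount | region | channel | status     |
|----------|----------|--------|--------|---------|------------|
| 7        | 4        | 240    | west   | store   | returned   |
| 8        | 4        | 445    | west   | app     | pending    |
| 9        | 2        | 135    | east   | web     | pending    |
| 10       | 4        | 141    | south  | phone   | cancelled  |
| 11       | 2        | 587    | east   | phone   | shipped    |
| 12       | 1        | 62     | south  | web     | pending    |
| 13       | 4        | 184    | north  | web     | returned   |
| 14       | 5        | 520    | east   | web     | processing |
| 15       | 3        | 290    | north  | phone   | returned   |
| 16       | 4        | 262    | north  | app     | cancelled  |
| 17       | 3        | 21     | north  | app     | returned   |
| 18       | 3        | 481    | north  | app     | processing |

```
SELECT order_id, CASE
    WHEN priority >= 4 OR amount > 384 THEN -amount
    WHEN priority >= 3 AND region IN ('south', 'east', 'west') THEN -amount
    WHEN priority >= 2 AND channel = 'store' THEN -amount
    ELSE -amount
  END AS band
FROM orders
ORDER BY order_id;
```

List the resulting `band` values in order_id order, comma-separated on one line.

-240, -445, -135, -141, -587, -62, -184, -520, -290, -262, -21, -481

order_id=7: priority >= 4 OR amount > 384 → -240
order_id=8: priority >= 4 OR amount > 384 → -445
order_id=9: ELSE → -135
order_id=10: priority >= 4 OR amount > 384 → -141
order_id=11: priority >= 4 OR amount > 384 → -587
order_id=12: ELSE → -62
order_id=13: priority >= 4 OR amount > 384 → -184
order_id=14: priority >= 4 OR amount > 384 → -520
order_id=15: ELSE → -290
order_id=16: priority >= 4 OR amount > 384 → -262
order_id=17: ELSE → -21
order_id=18: priority >= 4 OR amount > 384 → -481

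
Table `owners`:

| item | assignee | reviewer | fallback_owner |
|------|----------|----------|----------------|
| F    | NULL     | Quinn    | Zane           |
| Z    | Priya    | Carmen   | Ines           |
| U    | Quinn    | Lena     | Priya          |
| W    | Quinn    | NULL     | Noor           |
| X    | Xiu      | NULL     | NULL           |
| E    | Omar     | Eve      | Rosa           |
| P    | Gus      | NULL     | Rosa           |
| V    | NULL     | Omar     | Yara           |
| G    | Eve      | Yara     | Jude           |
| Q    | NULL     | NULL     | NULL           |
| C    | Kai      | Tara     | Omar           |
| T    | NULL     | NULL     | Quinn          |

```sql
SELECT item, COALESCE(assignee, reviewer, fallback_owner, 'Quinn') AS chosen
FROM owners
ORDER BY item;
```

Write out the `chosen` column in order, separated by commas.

Kai, Omar, Quinn, Eve, Gus, Quinn, Quinn, Quinn, Omar, Quinn, Xiu, Priya

item=C: assignee=Kai → Kai
item=E: assignee=Omar → Omar
item=F: assignee=NULL, reviewer=Quinn → Quinn
item=G: assignee=Eve → Eve
item=P: assignee=Gus → Gus
item=Q: assignee=NULL, reviewer=NULL, fallback_owner=NULL, → literal Quinn → Quinn
item=T: assignee=NULL, reviewer=NULL, fallback_owner=Quinn → Quinn
item=U: assignee=Quinn → Quinn
item=V: assignee=NULL, reviewer=Omar → Omar
item=W: assignee=Quinn → Quinn
item=X: assignee=Xiu → Xiu
item=Z: assignee=Priya → Priya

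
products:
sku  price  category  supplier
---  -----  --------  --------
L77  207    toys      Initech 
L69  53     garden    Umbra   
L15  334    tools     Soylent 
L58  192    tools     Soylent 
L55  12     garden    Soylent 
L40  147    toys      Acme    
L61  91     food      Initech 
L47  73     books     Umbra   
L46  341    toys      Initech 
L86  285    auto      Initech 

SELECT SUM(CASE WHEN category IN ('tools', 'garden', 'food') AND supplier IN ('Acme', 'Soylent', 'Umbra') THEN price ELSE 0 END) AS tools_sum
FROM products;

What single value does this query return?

sku=L77: ✗
sku=L69: ✓ → 53
sku=L15: ✓ → 334
sku=L58: ✓ → 192
sku=L55: ✓ → 12
sku=L40: ✗
sku=L61: ✗
sku=L47: ✗
sku=L46: ✗
sku=L86: ✗
tools_sum = 53 + 334 + 192 + 12 = 591

591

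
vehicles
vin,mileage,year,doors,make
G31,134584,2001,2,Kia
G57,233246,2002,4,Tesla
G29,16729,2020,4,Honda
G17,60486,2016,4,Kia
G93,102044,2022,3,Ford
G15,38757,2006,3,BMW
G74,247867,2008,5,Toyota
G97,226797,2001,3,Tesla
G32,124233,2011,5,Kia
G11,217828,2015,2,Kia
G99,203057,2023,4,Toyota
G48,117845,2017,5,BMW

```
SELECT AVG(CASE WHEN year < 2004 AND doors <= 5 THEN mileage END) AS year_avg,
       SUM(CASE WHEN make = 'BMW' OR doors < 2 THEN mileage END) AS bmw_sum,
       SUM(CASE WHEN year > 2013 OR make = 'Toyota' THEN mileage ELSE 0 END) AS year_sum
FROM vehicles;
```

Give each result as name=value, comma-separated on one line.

year_avg=198209, bmw_sum=156602, year_sum=965856

[year_avg: year < 2004 AND doors <= 5]
vin=G31: ✓ → 134584
vin=G57: ✓ → 233246
vin=G29: ✗
vin=G17: ✗
vin=G93: ✗
vin=G15: ✗
vin=G74: ✗
vin=G97: ✓ → 226797
vin=G32: ✗
vin=G11: ✗
vin=G99: ✗
vin=G48: ✗
year_avg = (134584 + 233246 + 226797) / 3 = 198209
—
[bmw_sum: make = 'BMW' OR doors < 2]
vin=G31: ✗
vin=G57: ✗
vin=G29: ✗
vin=G17: ✗
vin=G93: ✗
vin=G15: ✓ → 38757
vin=G74: ✗
vin=G97: ✗
vin=G32: ✗
vin=G11: ✗
vin=G99: ✗
vin=G48: ✓ → 117845
bmw_sum = 38757 + 117845 = 156602
—
[year_sum: year > 2013 OR make = 'Toyota']
vin=G31: ✗
vin=G57: ✗
vin=G29: ✓ → 16729
vin=G17: ✓ → 60486
vin=G93: ✓ → 102044
vin=G15: ✗
vin=G74: ✓ → 247867
vin=G97: ✗
vin=G32: ✗
vin=G11: ✓ → 217828
vin=G99: ✓ → 203057
vin=G48: ✓ → 117845
year_sum = 16729 + 60486 + 102044 + 247867 + 217828 + 203057 + 117845 = 965856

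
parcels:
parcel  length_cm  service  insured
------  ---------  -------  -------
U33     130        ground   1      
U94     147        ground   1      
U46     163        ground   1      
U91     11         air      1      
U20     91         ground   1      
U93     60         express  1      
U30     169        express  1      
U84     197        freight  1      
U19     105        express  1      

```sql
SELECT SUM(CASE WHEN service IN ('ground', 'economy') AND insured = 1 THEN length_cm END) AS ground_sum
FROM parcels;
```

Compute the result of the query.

531

parcel=U33: ✓ → 130
parcel=U94: ✓ → 147
parcel=U46: ✓ → 163
parcel=U91: ✗
parcel=U20: ✓ → 91
parcel=U93: ✗
parcel=U30: ✗
parcel=U84: ✗
parcel=U19: ✗
ground_sum = 130 + 147 + 163 + 91 = 531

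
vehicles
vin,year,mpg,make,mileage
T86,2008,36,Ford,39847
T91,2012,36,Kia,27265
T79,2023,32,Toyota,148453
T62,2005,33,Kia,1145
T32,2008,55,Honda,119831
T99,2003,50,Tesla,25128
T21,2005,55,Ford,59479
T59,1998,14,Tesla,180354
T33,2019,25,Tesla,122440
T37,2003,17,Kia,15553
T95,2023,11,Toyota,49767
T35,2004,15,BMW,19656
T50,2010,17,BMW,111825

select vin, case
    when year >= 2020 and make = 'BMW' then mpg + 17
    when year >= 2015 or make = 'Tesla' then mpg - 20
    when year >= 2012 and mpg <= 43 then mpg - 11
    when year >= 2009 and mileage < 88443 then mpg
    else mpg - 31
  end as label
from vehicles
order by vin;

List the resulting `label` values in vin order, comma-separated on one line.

24, 24, 5, -16, -14, -14, -6, 2, 12, 5, 25, -9, 30

vin=T21: ELSE → 24
vin=T32: ELSE → 24
vin=T33: year >= 2015 or make = 'Tesla' → 5
vin=T35: ELSE → -16
vin=T37: ELSE → -14
vin=T50: ELSE → -14
vin=T59: year >= 2015 or make = 'Tesla' → -6
vin=T62: ELSE → 2
vin=T79: year >= 2015 or make = 'Tesla' → 12
vin=T86: ELSE → 5
vin=T91: year >= 2012 and mpg <= 43 → 25
vin=T95: year >= 2015 or make = 'Tesla' → -9
vin=T99: year >= 2015 or make = 'Tesla' → 30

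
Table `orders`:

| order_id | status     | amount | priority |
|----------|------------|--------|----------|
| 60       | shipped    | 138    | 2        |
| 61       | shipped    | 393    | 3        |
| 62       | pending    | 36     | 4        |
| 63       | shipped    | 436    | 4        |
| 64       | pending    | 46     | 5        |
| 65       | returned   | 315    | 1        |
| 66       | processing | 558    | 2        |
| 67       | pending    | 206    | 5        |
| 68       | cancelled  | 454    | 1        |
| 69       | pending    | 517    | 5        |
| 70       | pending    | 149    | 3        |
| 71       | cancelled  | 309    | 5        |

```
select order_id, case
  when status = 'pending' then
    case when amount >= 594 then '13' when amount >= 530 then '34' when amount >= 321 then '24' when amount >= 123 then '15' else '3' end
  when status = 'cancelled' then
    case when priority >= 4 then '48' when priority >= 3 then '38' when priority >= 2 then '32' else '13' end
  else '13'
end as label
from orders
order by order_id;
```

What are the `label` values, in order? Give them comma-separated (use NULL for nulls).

order_id=60: status='shipped' → outer ELSE → 13
order_id=61: status='shipped' → outer ELSE → 13
order_id=62: status='pending' → inner[ELSE] → 3
order_id=63: status='shipped' → outer ELSE → 13
order_id=64: status='pending' → inner[ELSE] → 3
order_id=65: status='returned' → outer ELSE → 13
order_id=66: status='processing' → outer ELSE → 13
order_id=67: status='pending' → inner[amount >= 123] → 15
order_id=68: status='cancelled' → inner[ELSE] → 13
order_id=69: status='pending' → inner[amount >= 321] → 24
order_id=70: status='pending' → inner[amount >= 123] → 15
order_id=71: status='cancelled' → inner[priority >= 4] → 48

13, 13, 3, 13, 3, 13, 13, 15, 13, 24, 15, 48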